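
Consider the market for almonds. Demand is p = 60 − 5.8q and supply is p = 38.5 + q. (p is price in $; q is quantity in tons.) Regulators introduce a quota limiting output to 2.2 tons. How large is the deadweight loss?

$3.14

Competitive equilibrium: 60 − 5.8q = 38.5 + q → q* = 3.16176, p* = 41.66176.
At q = 2.2: demand price = 60 − 5.8·2.2 = 47.24; supply price = 38.5 + 1·2.2 = 40.7.
Δq = 3.16176 − 2.2 = 0.96176; wedge = 47.24 − 40.7 = 6.54.
DWL = ½ × 0.96176 × 6.54 = $3.14.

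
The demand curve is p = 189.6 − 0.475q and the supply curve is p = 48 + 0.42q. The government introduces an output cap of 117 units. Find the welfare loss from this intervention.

Competitive equilibrium: 189.6 − 0.475q = 48 + 0.42q → q* = 158.2123, p* = 114.4492.
At q = 117: demand price = 189.6 − 0.475·117 = 134.025; supply price = 48 + 0.42·117 = 97.14.
Δq = 158.2123 − 117 = 41.2123; wedge = 134.025 − 97.14 = 36.885.
Deadweight loss = ½ × 41.2123 × 36.885 = 760.06.

760.06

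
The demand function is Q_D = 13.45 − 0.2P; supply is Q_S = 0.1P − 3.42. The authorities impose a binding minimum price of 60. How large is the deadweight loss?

In inverse form: demand P = 67.25 − 5Q, supply P = 34.2 + 10Q.
Competitive equilibrium: 67.25 − 5Q = 34.2 + 10Q → Q* = 2.2033, P* = 56.2333.
At the floor P = 60, quantity demanded = (67.25 − 60)/5 = 1.45.
Sellers' marginal cost at Q' = 1.45: 34.2 + 10·1.45 = 48.7.
ΔQ = 2.2033 − 1.45 = 0.7533; wedge = 60 − 48.7 = 11.3.
DWL = ½ × 0.7533 × 11.3 = 4.26.

4.26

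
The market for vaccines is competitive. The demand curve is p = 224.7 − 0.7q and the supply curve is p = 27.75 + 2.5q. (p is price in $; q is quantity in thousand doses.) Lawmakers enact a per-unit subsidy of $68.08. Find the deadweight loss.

$724.201 thousand

Competitive equilibrium: 224.7 − 0.7q = 27.75 + 2.5q → q* = 61.5469, p* = 181.6172.
The subsidy lowers effective supply by 68.08: p = 2.5q − 40.33.
New quantity: 224.7 − 0.7q = 2.5q − 40.33 → q' = 82.8219.
Overproduction Δq = 82.8219 − 61.5469 = 21.275; wedge = subsidy = 68.08.
Welfare loss = ½ × 21.275 × 68.08 = $724.201 thousand.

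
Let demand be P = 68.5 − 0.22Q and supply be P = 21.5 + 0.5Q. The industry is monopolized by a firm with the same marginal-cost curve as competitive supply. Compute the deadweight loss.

84.03

Competitive equilibrium: 68.5 − 0.22Q = 21.5 + 0.5Q → Q* = 65.2778, P* = 54.1389.
Marginal revenue: MR = 68.5 − 0.44Q. Set MR = MC: 68.5 − 0.44Q = 21.5 + 0.5Q → Q_m = 50.
Price P_m = 68.5 − 0.22·50 = 57.5; MC(Q_m) = 21.5 + 0.5·50 = 46.5.
Competitive Q* = 65.2778, so ΔQ = 15.2778; wedge = 57.5 − 46.5 = 11.
The triangle = ½ × 15.2778 × 11 = 84.03.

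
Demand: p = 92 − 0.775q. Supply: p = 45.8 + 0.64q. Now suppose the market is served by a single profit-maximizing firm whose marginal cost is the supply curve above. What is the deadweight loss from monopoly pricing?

94.45

Competitive equilibrium: 92 − 0.775q = 45.8 + 0.64q → q* = 32.6502, p* = 66.6961.
Marginal revenue: MR = 92 − 1.55q. Set MR = MC: 92 − 1.55q = 45.8 + 0.64q → q_m = 21.0959.
Price p_m = 92 − 0.775·21.0959 = 75.6507; MC(q_m) = 45.8 + 0.64·21.0959 = 59.3014.
Competitive q* = 32.6502, so Δq = 11.5543; wedge = 75.6507 − 59.3014 = 16.3493.
Deadweight loss = ½ × 11.5543 × 16.3493 = 94.45.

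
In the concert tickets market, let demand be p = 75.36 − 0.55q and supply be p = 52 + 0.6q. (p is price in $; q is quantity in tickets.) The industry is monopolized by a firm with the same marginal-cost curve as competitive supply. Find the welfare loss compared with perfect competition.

Competitive equilibrium: 75.36 − 0.55q = 52 + 0.6q → q* = 20.313, p* = 64.1878.
Marginal revenue: MR = 75.36 − 1.1q. Set MR = MC: 75.36 − 1.1q = 52 + 0.6q → q_m = 13.7412.
Price p_m = 75.36 − 0.55·13.7412 = 67.8023; MC(q_m) = 52 + 0.6·13.7412 = 60.2447.
Competitive q* = 20.313, so Δq = 6.5718; wedge = 67.8023 − 60.2447 = 7.5576.
Welfare loss = ½ × 6.5718 × 7.5576 = $24.83.

$24.83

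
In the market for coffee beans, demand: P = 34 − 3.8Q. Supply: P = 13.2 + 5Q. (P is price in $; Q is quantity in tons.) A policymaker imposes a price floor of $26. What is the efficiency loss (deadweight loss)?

Competitive equilibrium: 34 − 3.8Q = 13.2 + 5Q → Q* = 2.3636, P* = 25.0182.
At the floor P = 26, quantity demanded = (34 − 26)/3.8 = 2.1053.
Sellers' marginal cost at Q' = 2.1053: 13.2 + 5·2.1053 = 23.7265.
ΔQ = 2.3636 − 2.1053 = 0.2583; wedge = 26 − 23.7265 = 2.2735.
Welfare loss = ½ × 0.2583 × 2.2735 = $0.29.

$0.29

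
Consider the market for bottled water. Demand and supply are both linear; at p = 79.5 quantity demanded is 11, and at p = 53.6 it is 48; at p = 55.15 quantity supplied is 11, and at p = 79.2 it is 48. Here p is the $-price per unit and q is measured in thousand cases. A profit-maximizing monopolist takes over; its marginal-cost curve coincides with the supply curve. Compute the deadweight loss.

Demand slope = (53.6 − 79.5)/(48 − 11) = −0.7, so p = 87.2 − 0.7q.
Supply slope = (79.2 − 55.15)/(48 − 11) = 0.65, so p = 48 + 0.65q.
Competitive equilibrium: 87.2 − 0.7q = 48 + 0.65q → q* = 29.037, p* = 66.8741.
Marginal revenue: MR = 87.2 − 1.4q. Set MR = MC: 87.2 − 1.4q = 48 + 0.65q → q_m = 19.122.
Price p_m = 87.2 − 0.7·19.122 = 73.8146; MC(q_m) = 48 + 0.65·19.122 = 60.4293.
Competitive q* = 29.037, so Δq = 9.915; wedge = 73.8146 − 60.4293 = 13.3853.
Welfare loss = ½ × 9.915 × 13.3853 = $66.36 thousand.

$66.36 thousand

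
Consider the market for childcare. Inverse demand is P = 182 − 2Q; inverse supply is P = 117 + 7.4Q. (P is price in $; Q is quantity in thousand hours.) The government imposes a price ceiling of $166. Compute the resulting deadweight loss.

Competitive equilibrium: 182 − 2Q = 117 + 7.4Q → Q* = 6.9149, P* = 168.1702.
At the ceiling P = 166, quantity supplied = (166 − 117)/7.4 = 6.6216.
Willingness to pay at Q' = 6.6216: 182 − 2·6.6216 = 168.7568.
ΔQ = 6.9149 − 6.6216 = 0.2933; wedge = 168.7568 − 166 = 2.7568.
The triangle = ½ × 0.2933 × 2.7568 = $0.40 thousand.

$0.40 thousand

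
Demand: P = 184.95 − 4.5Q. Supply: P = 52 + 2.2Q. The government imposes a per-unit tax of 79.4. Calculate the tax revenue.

634.61

Competitive equilibrium: 184.95 − 4.5Q = 52 + 2.2Q → Q* = 19.84328, P* = 95.65522.
With the tax, the buyer price exceeds the seller price by 79.4: (184.95 − 4.5Q) − (52 + 2.2Q) = 79.4 → Q' = 7.99254.
Tax revenue = 79.4 × 7.99254 = 634.61.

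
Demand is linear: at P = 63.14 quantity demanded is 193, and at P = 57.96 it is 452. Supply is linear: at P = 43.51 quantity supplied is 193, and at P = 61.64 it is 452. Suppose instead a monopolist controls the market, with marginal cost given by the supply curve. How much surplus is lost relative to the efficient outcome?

251.42

Demand slope = (57.96 − 63.14)/(452 − 193) = −0.02, so P = 67 − 0.02Q.
Supply slope = (61.64 − 43.51)/(452 − 193) = 0.07, so P = 30 + 0.07Q.
Competitive equilibrium: 67 − 0.02Q = 30 + 0.07Q → Q* = 411.1111, P* = 58.7778.
Marginal revenue: MR = 67 − 0.04Q. Set MR = MC: 67 − 0.04Q = 30 + 0.07Q → Q_m = 336.3636.
Price P_m = 67 − 0.02·336.3636 = 60.2727; MC(Q_m) = 30 + 0.07·336.3636 = 53.5455.
Competitive Q* = 411.1111, so ΔQ = 74.7475; wedge = 60.2727 − 53.5455 = 6.7272.
The triangle = ½ × 74.7475 × 6.7272 = 251.42.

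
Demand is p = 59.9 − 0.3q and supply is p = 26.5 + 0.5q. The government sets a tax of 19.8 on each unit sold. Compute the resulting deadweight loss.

245.025

Competitive equilibrium: 59.9 − 0.3q = 26.5 + 0.5q → q* = 41.75, p* = 47.375.
With the tax, the buyer price exceeds the seller price by 19.8: (59.9 − 0.3q) − (26.5 + 0.5q) = 19.8 → q' = 17.
Δq = 41.75 − 17 = 24.75; the wedge equals the tax, 19.8.
Deadweight loss = ½ × 24.75 × 19.8 = 245.025.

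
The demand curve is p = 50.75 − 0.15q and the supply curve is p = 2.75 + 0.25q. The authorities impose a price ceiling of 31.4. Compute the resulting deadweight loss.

5.832

Competitive equilibrium: 50.75 − 0.15q = 2.75 + 0.25q → q* = 120, p* = 32.75.
At the ceiling p = 31.4, quantity supplied = (31.4 − 2.75)/0.25 = 114.6.
Willingness to pay at q' = 114.6: 50.75 − 0.15·114.6 = 33.56.
Δq = 120 − 114.6 = 5.4; wedge = 33.56 − 31.4 = 2.16.
Deadweight loss = ½ × 5.4 × 2.16 = 5.832.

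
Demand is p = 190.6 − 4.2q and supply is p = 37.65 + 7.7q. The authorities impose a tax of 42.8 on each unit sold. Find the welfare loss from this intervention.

Competitive equilibrium: 190.6 − 4.2q = 37.65 + 7.7q → q* = 12.8529, p* = 136.6176.
With the tax, the buyer price exceeds the seller price by 42.8: (190.6 − 4.2q) − (37.65 + 7.7q) = 42.8 → q' = 9.2563.
Δq = 12.8529 − 9.2563 = 3.5966; the wedge equals the tax, 42.8.
Welfare loss = ½ × 3.5966 × 42.8 = 76.97.

76.97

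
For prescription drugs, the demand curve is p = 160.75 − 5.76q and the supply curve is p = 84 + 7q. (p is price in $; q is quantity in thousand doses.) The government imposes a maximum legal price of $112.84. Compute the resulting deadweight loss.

$22.91 thousand

Competitive equilibrium: 160.75 − 5.76q = 84 + 7q → q* = 6.0149, p* = 126.1042.
At the ceiling p = 112.84, quantity supplied = (112.84 − 84)/7 = 4.12.
Willingness to pay at q' = 4.12: 160.75 − 5.76·4.12 = 137.0188.
Δq = 6.0149 − 4.12 = 1.8949; wedge = 137.0188 − 112.84 = 24.1788.
The triangle = ½ × 1.8949 × 24.1788 = $22.91 thousand.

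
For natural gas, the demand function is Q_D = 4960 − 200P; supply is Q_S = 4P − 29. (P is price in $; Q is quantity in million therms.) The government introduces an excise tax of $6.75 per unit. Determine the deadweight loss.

$89.34 million

In inverse form: demand P = 24.8 − 0.005Q, supply P = 7.25 + 0.25Q.
Competitive equilibrium: 24.8 − 0.005Q = 7.25 + 0.25Q → Q* = 68.8235, P* = 24.4559.
With the tax, the buyer price exceeds the seller price by 6.75: (24.8 − 0.005Q) − (7.25 + 0.25Q) = 6.75 → Q' = 42.3529.
ΔQ = 68.8235 − 42.3529 = 26.4706; the wedge equals the tax, 6.75.
The triangle = ½ × 26.4706 × 6.75 = $89.34 million.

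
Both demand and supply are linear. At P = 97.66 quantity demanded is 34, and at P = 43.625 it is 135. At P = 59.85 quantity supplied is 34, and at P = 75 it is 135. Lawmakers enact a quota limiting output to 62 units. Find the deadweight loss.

Demand slope = (43.625 − 97.66)/(135 − 34) = −0.535, so P = 115.85 − 0.535Q.
Supply slope = (75 − 59.85)/(135 − 34) = 0.15, so P = 54.75 + 0.15Q.
Competitive equilibrium: 115.85 − 0.535Q = 54.75 + 0.15Q → Q* = 89.1971, P* = 68.1296.
At Q = 62: demand price = 115.85 − 0.535·62 = 82.68; supply price = 54.75 + 0.15·62 = 64.05.
ΔQ = 89.1971 − 62 = 27.1971; wedge = 82.68 − 64.05 = 18.63.
Deadweight loss = ½ × 27.1971 × 18.63 = 253.34.

253.34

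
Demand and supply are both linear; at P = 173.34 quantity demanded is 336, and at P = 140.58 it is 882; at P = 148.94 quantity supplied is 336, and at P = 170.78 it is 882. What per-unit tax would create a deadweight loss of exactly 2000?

Demand slope = (140.58 − 173.34)/(882 − 336) = −0.06, so P = 193.5 − 0.06Q.
Supply slope = (170.78 − 148.94)/(882 − 336) = 0.04, so P = 135.5 + 0.04Q.
Competitive equilibrium: 193.5 − 0.06Q = 135.5 + 0.04Q → Q* = 580, P* = 158.7.
A tax t gives ΔQ = t/0.1 and wedge t, so DWL = t²/0.2.
t²/0.2 = 2000 → t² = 400 → t = 20.

20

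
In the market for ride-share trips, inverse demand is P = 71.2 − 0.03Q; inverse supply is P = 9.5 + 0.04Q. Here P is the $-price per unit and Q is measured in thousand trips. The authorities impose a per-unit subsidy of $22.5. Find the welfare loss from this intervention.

$3616.07 thousand

Competitive equilibrium: 71.2 − 0.03Q = 9.5 + 0.04Q → Q* = 881.4286, P* = 44.7571.
The subsidy lowers effective supply by 22.5: P = 0.04Q − 13.
New quantity: 71.2 − 0.03Q = 0.04Q − 13 → Q' = 1202.8571.
Overproduction ΔQ = 1202.8571 − 881.4286 = 321.4285; wedge = subsidy = 22.5.
Welfare loss = ½ × 321.4285 × 22.5 = $3616.07 thousand.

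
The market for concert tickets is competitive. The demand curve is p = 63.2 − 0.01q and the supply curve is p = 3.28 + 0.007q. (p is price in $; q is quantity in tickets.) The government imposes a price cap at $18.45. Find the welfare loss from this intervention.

Competitive equilibrium: 63.2 − 0.01q = 3.28 + 0.007q → q* = 3524.70588, p* = 27.95294.
At the ceiling p = 18.45, quantity supplied = (18.45 − 3.28)/0.007 = 2167.14286.
Willingness to pay at q' = 2167.14286: 63.2 − 0.01·2167.14286 = 41.52857.
Δq = 3524.70588 − 2167.14286 = 1357.56302; wedge = 41.52857 − 18.45 = 23.07857.
Deadweight loss = ½ × 1357.56302 × 23.07857 = $15665.31.

$15665.31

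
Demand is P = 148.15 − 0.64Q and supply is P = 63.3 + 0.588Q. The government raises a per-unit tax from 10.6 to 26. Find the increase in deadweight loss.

Competitive equilibrium: 148.15 − 0.64Q = 63.3 + 0.588Q → Q* = 69.0961, P* = 103.9285.
For a per-unit tax t: ΔQ = t/1.228, so DWL = ½·t·(t/1.228) = t²/2.456.
At t = 10.6: DWL = 45.749. At t = 26: DWL = 275.244.
Increase = 275.244 − 45.749 = 229.50.

229.50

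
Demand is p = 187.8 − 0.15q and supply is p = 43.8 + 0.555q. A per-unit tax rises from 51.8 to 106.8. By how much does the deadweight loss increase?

6186.52

Competitive equilibrium: 187.8 − 0.15q = 43.8 + 0.555q → q* = 204.2553, p* = 157.1617.
For a per-unit tax t: Δq = t/0.705, so DWL = ½·t·(t/0.705) = t²/1.41.
At t = 51.8: DWL = 1903.0071. At t = 106.8: DWL = 8089.5319.
Increase = 8089.5319 − 1903.0071 = 6186.52.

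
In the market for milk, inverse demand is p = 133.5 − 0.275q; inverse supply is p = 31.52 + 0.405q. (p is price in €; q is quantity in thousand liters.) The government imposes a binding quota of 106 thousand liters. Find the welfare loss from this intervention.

€657.36 thousand

Competitive equilibrium: 133.5 − 0.275q = 31.52 + 0.405q → q* = 149.9706, p* = 92.2581.
At q = 106: demand price = 133.5 − 0.275·106 = 104.35; supply price = 31.52 + 0.405·106 = 74.45.
Δq = 149.9706 − 106 = 43.9706; wedge = 104.35 − 74.45 = 29.9.
Deadweight loss = ½ × 43.9706 × 29.9 = €657.36 thousand.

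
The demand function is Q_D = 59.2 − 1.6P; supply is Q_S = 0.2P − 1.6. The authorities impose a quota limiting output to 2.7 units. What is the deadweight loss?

In inverse form: demand P = 37 − 0.625Q, supply P = 8 + 5Q.
Competitive equilibrium: 37 − 0.625Q = 8 + 5Q → Q* = 5.1556, P* = 33.7778.
At Q = 2.7: demand price = 37 − 0.625·2.7 = 35.3125; supply price = 8 + 5·2.7 = 21.5.
ΔQ = 5.1556 − 2.7 = 2.4556; wedge = 35.3125 − 21.5 = 13.8125.
DWL = ½ × 2.4556 × 13.8125 = 16.96.

16.96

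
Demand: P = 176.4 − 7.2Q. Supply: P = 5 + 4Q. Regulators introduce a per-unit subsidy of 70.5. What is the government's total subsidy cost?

1522.67

Competitive equilibrium: 176.4 − 7.2Q = 5 + 4Q → Q* = 15.3036, P* = 66.2143.
The subsidy lowers effective supply by 70.5: P = 4Q − 65.5.
New quantity: 176.4 − 7.2Q = 4Q − 65.5 → Q' = 21.5982.
Total subsidy cost = 70.5 × 21.5982 = 1522.67.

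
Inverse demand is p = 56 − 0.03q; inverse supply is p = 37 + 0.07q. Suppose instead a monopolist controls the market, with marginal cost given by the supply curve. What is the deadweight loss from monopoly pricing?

Competitive equilibrium: 56 − 0.03q = 37 + 0.07q → q* = 190, p* = 50.3.
Marginal revenue: MR = 56 − 0.06q. Set MR = MC: 56 − 0.06q = 37 + 0.07q → q_m = 146.1538.
Price p_m = 56 − 0.03·146.1538 = 51.6154; MC(q_m) = 37 + 0.07·146.1538 = 47.2308.
Competitive q* = 190, so Δq = 43.8462; wedge = 51.6154 − 47.2308 = 4.3846.
The triangle = ½ × 43.8462 × 4.3846 = 96.12.

96.12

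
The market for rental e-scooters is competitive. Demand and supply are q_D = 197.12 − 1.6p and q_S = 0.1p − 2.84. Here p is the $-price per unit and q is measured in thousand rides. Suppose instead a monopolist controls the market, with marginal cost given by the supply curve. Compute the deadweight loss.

In inverse form: demand p = 123.2 − 0.625q, supply p = 28.4 + 10q.
Competitive equilibrium: 123.2 − 0.625q = 28.4 + 10q → q* = 8.9224, p* = 117.6235.
Marginal revenue: MR = 123.2 − 1.25q. Set MR = MC: 123.2 − 1.25q = 28.4 + 10q → q_m = 8.4267.
Price p_m = 123.2 − 0.625·8.4267 = 117.9333; MC(q_m) = 28.4 + 10·8.4267 = 112.667.
Competitive q* = 8.9224, so Δq = 0.4957; wedge = 117.9333 − 112.667 = 5.2663.
Welfare loss = ½ × 0.4957 × 5.2663 = $1.31 thousand.

$1.31 thousand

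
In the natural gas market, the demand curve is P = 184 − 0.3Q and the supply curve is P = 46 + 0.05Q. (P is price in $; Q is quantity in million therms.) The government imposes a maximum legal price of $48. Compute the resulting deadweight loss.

Competitive equilibrium: 184 − 0.3Q = 46 + 0.05Q → Q* = 394.2857, P* = 65.7143.
At the ceiling P = 48, quantity supplied = (48 − 46)/0.05 = 40.
Willingness to pay at Q' = 40: 184 − 0.3·40 = 172.
ΔQ = 394.2857 − 40 = 354.2857; wedge = 172 − 48 = 124.
DWL = ½ × 354.2857 × 124 = $21965.71 million.

$21965.71 million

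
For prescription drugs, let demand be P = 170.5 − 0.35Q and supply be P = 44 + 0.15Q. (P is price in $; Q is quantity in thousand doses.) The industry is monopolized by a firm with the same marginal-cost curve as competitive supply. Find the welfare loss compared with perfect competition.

$2713.18 thousand

Competitive equilibrium: 170.5 − 0.35Q = 44 + 0.15Q → Q* = 253, P* = 81.95.
Marginal revenue: MR = 170.5 − 0.7Q. Set MR = MC: 170.5 − 0.7Q = 44 + 0.15Q → Q_m = 148.82353.
Price P_m = 170.5 − 0.35·148.82353 = 118.41176; MC(Q_m) = 44 + 0.15·148.82353 = 66.32353.
Competitive Q* = 253, so ΔQ = 104.17647; wedge = 118.41176 − 66.32353 = 52.08823.
DWL = ½ × 104.17647 × 52.08823 = $2713.18 thousand.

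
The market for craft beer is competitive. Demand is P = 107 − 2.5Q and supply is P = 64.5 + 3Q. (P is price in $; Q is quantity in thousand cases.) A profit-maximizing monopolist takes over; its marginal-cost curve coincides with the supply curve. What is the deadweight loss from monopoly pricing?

$16.04 thousand

Competitive equilibrium: 107 − 2.5Q = 64.5 + 3Q → Q* = 7.7273, P* = 87.6818.
Marginal revenue: MR = 107 − 5Q. Set MR = MC: 107 − 5Q = 64.5 + 3Q → Q_m = 5.3125.
Price P_m = 107 − 2.5·5.3125 = 93.7188; MC(Q_m) = 64.5 + 3·5.3125 = 80.4375.
Competitive Q* = 7.7273, so ΔQ = 2.4148; wedge = 93.7188 − 80.4375 = 13.2813.
DWL = ½ × 2.4148 × 13.2813 = $16.04 thousand.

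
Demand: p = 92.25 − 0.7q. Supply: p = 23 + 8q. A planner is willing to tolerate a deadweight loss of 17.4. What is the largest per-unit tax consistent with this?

Competitive equilibrium: 92.25 − 0.7q = 23 + 8q → q* = 7.9598, p* = 86.6782.
A tax t gives Δq = t/8.7 and wedge t, so DWL = t²/17.4.
t²/17.4 = 17.4 → t² = 302.76 → t = 17.4.

17.4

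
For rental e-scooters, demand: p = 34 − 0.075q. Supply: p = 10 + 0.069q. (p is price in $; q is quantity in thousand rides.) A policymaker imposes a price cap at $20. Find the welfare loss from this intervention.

Competitive equilibrium: 34 − 0.075q = 10 + 0.069q → q* = 166.6667, p* = 21.5.
At the ceiling p = 20, quantity supplied = (20 − 10)/0.069 = 144.9275.
Willingness to pay at q' = 144.9275: 34 − 0.075·144.9275 = 23.1304.
Δq = 166.6667 − 144.9275 = 21.7392; wedge = 23.1304 − 20 = 3.1304.
The triangle = ½ × 21.7392 × 3.1304 = $34.03 thousand.

$34.03 thousand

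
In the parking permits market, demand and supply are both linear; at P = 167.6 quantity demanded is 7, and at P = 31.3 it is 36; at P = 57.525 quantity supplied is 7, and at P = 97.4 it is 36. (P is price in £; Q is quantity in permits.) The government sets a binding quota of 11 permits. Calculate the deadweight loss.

Demand slope = (31.3 − 167.6)/(36 − 7) = −4.7, so P = 200.5 − 4.7Q.
Supply slope = (97.4 − 57.525)/(36 − 7) = 1.375, so P = 47.9 + 1.375Q.
Competitive equilibrium: 200.5 − 4.7Q = 47.9 + 1.375Q → Q* = 25.1193, P* = 82.4391.
At Q = 11: demand price = 200.5 − 4.7·11 = 148.8; supply price = 47.9 + 1.375·11 = 63.025.
ΔQ = 25.1193 − 11 = 14.1193; wedge = 148.8 − 63.025 = 85.775.
The triangle = ½ × 14.1193 × 85.775 = £605.54.

£605.54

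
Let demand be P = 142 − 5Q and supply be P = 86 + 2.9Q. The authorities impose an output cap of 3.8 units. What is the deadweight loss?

Competitive equilibrium: 142 − 5Q = 86 + 2.9Q → Q* = 7.0886, P* = 106.557.
At Q = 3.8: demand price = 142 − 5·3.8 = 123; supply price = 86 + 2.9·3.8 = 97.02.
ΔQ = 7.0886 − 3.8 = 3.2886; wedge = 123 − 97.02 = 25.98.
DWL = ½ × 3.2886 × 25.98 = 42.72.

42.72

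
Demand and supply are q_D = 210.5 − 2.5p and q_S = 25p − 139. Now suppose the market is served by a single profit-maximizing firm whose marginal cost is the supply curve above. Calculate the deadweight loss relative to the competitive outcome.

1593.55

In inverse form: demand p = 84.2 − 0.4q, supply p = 5.56 + 0.04q.
Competitive equilibrium: 84.2 − 0.4q = 5.56 + 0.04q → q* = 178.7273, p* = 12.7091.
Marginal revenue: MR = 84.2 − 0.8q. Set MR = MC: 84.2 − 0.8q = 5.56 + 0.04q → q_m = 93.619.
Price p_m = 84.2 − 0.4·93.619 = 46.7524; MC(q_m) = 5.56 + 0.04·93.619 = 9.3048.
Competitive q* = 178.7273, so Δq = 85.1083; wedge = 46.7524 − 9.3048 = 37.4476.
Deadweight loss = ½ × 85.1083 × 37.4476 = 1593.55.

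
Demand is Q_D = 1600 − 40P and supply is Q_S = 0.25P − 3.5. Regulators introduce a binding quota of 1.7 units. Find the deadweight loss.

In inverse form: demand P = 40 − 0.025Q, supply P = 14 + 4Q.
Competitive equilibrium: 40 − 0.025Q = 14 + 4Q → Q* = 6.4596, P* = 39.8385.
At Q = 1.7: demand price = 40 − 0.025·1.7 = 39.9575; supply price = 14 + 4·1.7 = 20.8.
ΔQ = 6.4596 − 1.7 = 4.7596; wedge = 39.9575 − 20.8 = 19.1575.
DWL = ½ × 4.7596 × 19.1575 = 45.59.

45.59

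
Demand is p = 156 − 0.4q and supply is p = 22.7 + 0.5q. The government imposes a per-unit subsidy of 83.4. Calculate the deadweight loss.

3864.20

Competitive equilibrium: 156 − 0.4q = 22.7 + 0.5q → q* = 148.1111, p* = 96.7556.
The subsidy lowers effective supply by 83.4: p = 0.5q − 60.7.
New quantity: 156 − 0.4q = 0.5q − 60.7 → q' = 240.7778.
Overproduction Δq = 240.7778 − 148.1111 = 92.6667; wedge = subsidy = 83.4.
The triangle = ½ × 92.6667 × 83.4 = 3864.20.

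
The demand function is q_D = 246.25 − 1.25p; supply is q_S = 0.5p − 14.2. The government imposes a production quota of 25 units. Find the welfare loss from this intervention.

In inverse form: demand p = 197 − 0.8q, supply p = 28.4 + 2q.
Competitive equilibrium: 197 − 0.8q = 28.4 + 2q → q* = 60.2143, p* = 148.8286.
At q = 25: demand price = 197 − 0.8·25 = 177; supply price = 28.4 + 2·25 = 78.4.
Δq = 60.2143 − 25 = 35.2143; wedge = 177 − 78.4 = 98.6.
Deadweight loss = ½ × 35.2143 × 98.6 = 1736.06.

1736.06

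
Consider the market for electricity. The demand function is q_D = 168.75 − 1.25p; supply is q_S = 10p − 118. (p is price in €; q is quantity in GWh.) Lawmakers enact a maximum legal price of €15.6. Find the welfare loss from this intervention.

In inverse form: demand p = 135 − 0.8q, supply p = 11.8 + 0.1q.
Competitive equilibrium: 135 − 0.8q = 11.8 + 0.1q → q* = 136.8889, p* = 25.4889.
At the ceiling p = 15.6, quantity supplied = (15.6 − 11.8)/0.1 = 38.
Willingness to pay at q' = 38: 135 − 0.8·38 = 104.6.
Δq = 136.8889 − 38 = 98.8889; wedge = 104.6 − 15.6 = 89.
The triangle = ½ × 98.8889 × 89 = €4400.56.

€4400.56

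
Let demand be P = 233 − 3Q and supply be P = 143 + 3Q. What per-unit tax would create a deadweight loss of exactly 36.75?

21

Competitive equilibrium: 233 − 3Q = 143 + 3Q → Q* = 15, P* = 188.
A tax t gives ΔQ = t/6 and wedge t, so DWL = t²/12.
t²/12 = 36.75 → t² = 441 → t = 21.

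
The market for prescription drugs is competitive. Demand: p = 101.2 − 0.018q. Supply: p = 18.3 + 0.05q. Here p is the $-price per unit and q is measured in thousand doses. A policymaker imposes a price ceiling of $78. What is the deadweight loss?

$21.45 thousand

Competitive equilibrium: 101.2 − 0.018q = 18.3 + 0.05q → q* = 1219.1176, p* = 79.2559.
At the ceiling p = 78, quantity supplied = (78 − 18.3)/0.05 = 1194.
Willingness to pay at q' = 1194: 101.2 − 0.018·1194 = 79.708.
Δq = 1219.1176 − 1194 = 25.1176; wedge = 79.708 − 78 = 1.708.
DWL = ½ × 25.1176 × 1.708 = $21.45 thousand.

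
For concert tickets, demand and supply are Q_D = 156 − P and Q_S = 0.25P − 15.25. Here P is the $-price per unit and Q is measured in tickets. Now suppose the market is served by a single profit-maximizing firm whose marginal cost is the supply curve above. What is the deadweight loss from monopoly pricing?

In inverse form: demand P = 156 − Q, supply P = 61 + 4Q.
Competitive equilibrium: 156 − Q = 61 + 4Q → Q* = 19, P* = 137.
Marginal revenue: MR = 156 − 2Q. Set MR = MC: 156 − 2Q = 61 + 4Q → Q_m = 15.8333.
Price P_m = 156 − 1·15.8333 = 140.1667; MC(Q_m) = 61 + 4·15.8333 = 124.3332.
Competitive Q* = 19, so ΔQ = 3.1667; wedge = 140.1667 − 124.3332 = 15.8335.
Welfare loss = ½ × 3.1667 × 15.8335 = $25.07.

$25.07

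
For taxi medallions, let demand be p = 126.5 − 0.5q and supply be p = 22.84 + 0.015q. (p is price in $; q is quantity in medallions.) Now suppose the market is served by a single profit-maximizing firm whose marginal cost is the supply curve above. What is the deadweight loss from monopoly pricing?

$2531.59

Competitive equilibrium: 126.5 − 0.5q = 22.84 + 0.015q → q* = 201.2816, p* = 25.8592.
Marginal revenue: MR = 126.5 − q. Set MR = MC: 126.5 − q = 22.84 + 0.015q → q_m = 102.1281.
Price p_m = 126.5 − 0.5·102.1281 = 75.436; MC(q_m) = 22.84 + 0.015·102.1281 = 24.3719.
Competitive q* = 201.2816, so Δq = 99.1535; wedge = 75.436 − 24.3719 = 51.0641.
Welfare loss = ½ × 99.1535 × 51.0641 = $2531.59.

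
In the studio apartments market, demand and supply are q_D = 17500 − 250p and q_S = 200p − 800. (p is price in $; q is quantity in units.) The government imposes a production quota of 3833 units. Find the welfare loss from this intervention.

$55135.50

In inverse form: demand p = 70 − 0.004q, supply p = 4 + 0.005q.
Competitive equilibrium: 70 − 0.004q = 4 + 0.005q → q* = 7333.3333, p* = 40.6667.
At q = 3833: demand price = 70 − 0.004·3833 = 54.668; supply price = 4 + 0.005·3833 = 23.165.
Δq = 7333.3333 − 3833 = 3500.3333; wedge = 54.668 − 23.165 = 31.503.
Deadweight loss = ½ × 3500.3333 × 31.503 = $55135.50.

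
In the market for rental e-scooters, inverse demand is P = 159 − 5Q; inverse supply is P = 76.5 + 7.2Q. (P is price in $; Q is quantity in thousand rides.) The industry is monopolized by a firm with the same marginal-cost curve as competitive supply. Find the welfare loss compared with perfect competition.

Competitive equilibrium: 159 − 5Q = 76.5 + 7.2Q → Q* = 6.7623, P* = 125.1885.
Marginal revenue: MR = 159 − 10Q. Set MR = MC: 159 − 10Q = 76.5 + 7.2Q → Q_m = 4.7965.
Price P_m = 159 − 5·4.7965 = 135.0175; MC(Q_m) = 76.5 + 7.2·4.7965 = 111.0348.
Competitive Q* = 6.7623, so ΔQ = 1.9658; wedge = 135.0175 − 111.0348 = 23.9827.
DWL = ½ × 1.9658 × 23.9827 = $23.57 thousand.

$23.57 thousand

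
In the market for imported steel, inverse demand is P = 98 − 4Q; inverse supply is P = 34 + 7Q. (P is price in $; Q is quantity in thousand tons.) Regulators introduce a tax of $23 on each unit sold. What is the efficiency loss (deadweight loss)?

Competitive equilibrium: 98 − 4Q = 34 + 7Q → Q* = 5.8182, P* = 74.7273.
With the tax, the buyer price exceeds the seller price by 23: (98 − 4Q) − (34 + 7Q) = 23 → Q' = 3.7273.
ΔQ = 5.8182 − 3.7273 = 2.0909; the wedge equals the tax, 23.
Welfare loss = ½ × 2.0909 × 23 = $24.05 thousand.

$24.05 thousand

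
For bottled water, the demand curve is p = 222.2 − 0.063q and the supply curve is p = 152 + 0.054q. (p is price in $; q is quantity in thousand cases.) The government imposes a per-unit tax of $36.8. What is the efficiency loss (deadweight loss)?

Competitive equilibrium: 222.2 − 0.063q = 152 + 0.054q → q* = 600, p* = 184.4.
With the tax, the buyer price exceeds the seller price by 36.8: (222.2 − 0.063q) − (152 + 0.054q) = 36.8 → q' = 285.4701.
Δq = 600 − 285.4701 = 314.5299; the wedge equals the tax, 36.8.
The triangle = ½ × 314.5299 × 36.8 = $5787.35 thousand.

$5787.35 thousand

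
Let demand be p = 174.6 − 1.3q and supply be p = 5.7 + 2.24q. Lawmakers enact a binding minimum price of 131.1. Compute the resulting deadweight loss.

359.44

Competitive equilibrium: 174.6 − 1.3q = 5.7 + 2.24q → q* = 47.7119, p* = 112.5746.
At the floor p = 131.1, quantity demanded = (174.6 − 131.1)/1.3 = 33.4615.
Sellers' marginal cost at q' = 33.4615: 5.7 + 2.24·33.4615 = 80.6538.
Δq = 47.7119 − 33.4615 = 14.2504; wedge = 131.1 − 80.6538 = 50.4462.
DWL = ½ × 14.2504 × 50.4462 = 359.44.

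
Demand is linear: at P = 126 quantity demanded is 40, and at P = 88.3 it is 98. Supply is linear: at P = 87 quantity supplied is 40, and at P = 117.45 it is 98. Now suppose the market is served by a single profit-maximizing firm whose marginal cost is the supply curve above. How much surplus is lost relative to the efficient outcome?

399.24

Demand slope = (88.3 − 126)/(98 − 40) = −0.65, so P = 152 − 0.65Q.
Supply slope = (117.45 − 87)/(98 − 40) = 0.525, so P = 66 + 0.525Q.
Competitive equilibrium: 152 − 0.65Q = 66 + 0.525Q → Q* = 73.1915, P* = 104.4255.
Marginal revenue: MR = 152 − 1.3Q. Set MR = MC: 152 − 1.3Q = 66 + 0.525Q → Q_m = 47.1233.
Price P_m = 152 − 0.65·47.1233 = 121.3699; MC(Q_m) = 66 + 0.525·47.1233 = 90.7397.
Competitive Q* = 73.1915, so ΔQ = 26.0682; wedge = 121.3699 − 90.7397 = 30.6302.
The triangle = ½ × 26.0682 × 30.6302 = 399.24.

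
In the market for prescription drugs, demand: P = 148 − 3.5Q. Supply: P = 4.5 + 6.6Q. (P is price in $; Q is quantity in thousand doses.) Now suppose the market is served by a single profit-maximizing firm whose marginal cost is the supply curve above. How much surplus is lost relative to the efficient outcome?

$67.52 thousand

Competitive equilibrium: 148 − 3.5Q = 4.5 + 6.6Q → Q* = 14.2079, P* = 98.2723.
Marginal revenue: MR = 148 − 7Q. Set MR = MC: 148 − 7Q = 4.5 + 6.6Q → Q_m = 10.5515.
Price P_m = 148 − 3.5·10.5515 = 111.0698; MC(Q_m) = 4.5 + 6.6·10.5515 = 74.1399.
Competitive Q* = 14.2079, so ΔQ = 3.6564; wedge = 111.0698 − 74.1399 = 36.9299.
Deadweight loss = ½ × 3.6564 × 36.9299 = $67.52 thousand.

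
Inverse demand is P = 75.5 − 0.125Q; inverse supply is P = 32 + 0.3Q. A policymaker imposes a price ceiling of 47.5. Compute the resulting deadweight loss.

545.93

Competitive equilibrium: 75.5 − 0.125Q = 32 + 0.3Q → Q* = 102.3529, P* = 62.7059.
At the ceiling P = 47.5, quantity supplied = (47.5 − 32)/0.3 = 51.6667.
Willingness to pay at Q' = 51.6667: 75.5 − 0.125·51.6667 = 69.0417.
ΔQ = 102.3529 − 51.6667 = 50.6862; wedge = 69.0417 − 47.5 = 21.5417.
Welfare loss = ½ × 50.6862 × 21.5417 = 545.93.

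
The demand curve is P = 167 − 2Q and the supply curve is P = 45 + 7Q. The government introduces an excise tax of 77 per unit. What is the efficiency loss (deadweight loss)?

Competitive equilibrium: 167 − 2Q = 45 + 7Q → Q* = 13.5556, P* = 139.8889.
With the tax, the buyer price exceeds the seller price by 77: (167 − 2Q) − (45 + 7Q) = 77 → Q' = 5.
ΔQ = 13.5556 − 5 = 8.5556; the wedge equals the tax, 77.
DWL = ½ × 8.5556 × 77 = 329.39.

329.39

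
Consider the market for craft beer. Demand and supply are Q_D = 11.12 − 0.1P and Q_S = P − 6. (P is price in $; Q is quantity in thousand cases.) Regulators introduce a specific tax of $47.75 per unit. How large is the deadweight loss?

In inverse form: demand P = 111.2 − 10Q, supply P = 6 + Q.
Competitive equilibrium: 111.2 − 10Q = 6 + Q → Q* = 9.5636, P* = 15.5636.
With the tax, the buyer price exceeds the seller price by 47.75: (111.2 − 10Q) − (6 + Q) = 47.75 → Q' = 5.2227.
ΔQ = 9.5636 − 5.2227 = 4.3409; the wedge equals the tax, 47.75.
The triangle = ½ × 4.3409 × 47.75 = $103.64 thousand.

$103.64 thousand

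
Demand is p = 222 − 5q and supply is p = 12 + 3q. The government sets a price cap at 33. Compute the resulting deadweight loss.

1482.25

Competitive equilibrium: 222 − 5q = 12 + 3q → q* = 26.25, p* = 90.75.
At the ceiling p = 33, quantity supplied = (33 − 12)/3 = 7.
Willingness to pay at q' = 7: 222 − 5·7 = 187.
Δq = 26.25 − 7 = 19.25; wedge = 187 − 33 = 154.
Deadweight loss = ½ × 19.25 × 154 = 1482.25.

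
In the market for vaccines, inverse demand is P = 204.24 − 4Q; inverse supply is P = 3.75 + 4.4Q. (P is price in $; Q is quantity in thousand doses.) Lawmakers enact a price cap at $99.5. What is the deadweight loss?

Competitive equilibrium: 204.24 − 4Q = 3.75 + 4.4Q → Q* = 23.8679, P* = 108.7686.
At the ceiling P = 99.5, quantity supplied = (99.5 − 3.75)/4.4 = 21.7614.
Willingness to pay at Q' = 21.7614: 204.24 − 4·21.7614 = 117.1944.
ΔQ = 23.8679 − 21.7614 = 2.1065; wedge = 117.1944 − 99.5 = 17.6944.
The triangle = ½ × 2.1065 × 17.6944 = $18.64 thousand.

$18.64 thousand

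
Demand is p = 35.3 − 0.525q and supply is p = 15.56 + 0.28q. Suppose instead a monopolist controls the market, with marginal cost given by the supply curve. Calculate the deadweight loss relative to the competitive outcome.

Competitive equilibrium: 35.3 − 0.525q = 15.56 + 0.28q → q* = 24.5217, p* = 22.4261.
Marginal revenue: MR = 35.3 − 1.05q. Set MR = MC: 35.3 − 1.05q = 15.56 + 0.28q → q_m = 14.8421.
Price p_m = 35.3 − 0.525·14.8421 = 27.5079; MC(q_m) = 15.56 + 0.28·14.8421 = 19.7158.
Competitive q* = 24.5217, so Δq = 9.6796; wedge = 27.5079 − 19.7158 = 7.7921.
Welfare loss = ½ × 9.6796 × 7.7921 = 37.71.

37.71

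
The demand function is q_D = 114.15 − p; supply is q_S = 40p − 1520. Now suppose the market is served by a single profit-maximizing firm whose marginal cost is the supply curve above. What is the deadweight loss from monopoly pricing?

689.82

In inverse form: demand p = 114.15 − q, supply p = 38 + 0.025q.
Competitive equilibrium: 114.15 − q = 38 + 0.025q → q* = 74.2927, p* = 39.8573.
Marginal revenue: MR = 114.15 − 2q. Set MR = MC: 114.15 − 2q = 38 + 0.025q → q_m = 37.6049.
Price p_m = 114.15 − 1·37.6049 = 76.5451; MC(q_m) = 38 + 0.025·37.6049 = 38.9401.
Competitive q* = 74.2927, so Δq = 36.6878; wedge = 76.5451 − 38.9401 = 37.605.
Welfare loss = ½ × 36.6878 × 37.605 = 689.82.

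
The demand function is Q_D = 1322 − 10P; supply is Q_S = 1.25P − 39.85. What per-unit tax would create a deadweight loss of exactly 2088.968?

In inverse form: demand P = 132.2 − 0.1Q, supply P = 31.88 + 0.8Q.
Competitive equilibrium: 132.2 − 0.1Q = 31.88 + 0.8Q → Q* = 111.4667, P* = 121.0533.
A tax t gives ΔQ = t/0.9 and wedge t, so DWL = t²/1.8.
t²/1.8 = 2088.968 → t² = 3760.1424 → t = 61.32.

61.32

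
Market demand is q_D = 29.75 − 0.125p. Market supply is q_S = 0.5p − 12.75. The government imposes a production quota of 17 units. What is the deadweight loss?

90.31

In inverse form: demand p = 238 − 8q, supply p = 25.5 + 2q.
Competitive equilibrium: 238 − 8q = 25.5 + 2q → q* = 21.25, p* = 68.
At q = 17: demand price = 238 − 8·17 = 102; supply price = 25.5 + 2·17 = 59.5.
Δq = 21.25 − 17 = 4.25; wedge = 102 − 59.5 = 42.5.
DWL = ½ × 4.25 × 42.5 = 90.31.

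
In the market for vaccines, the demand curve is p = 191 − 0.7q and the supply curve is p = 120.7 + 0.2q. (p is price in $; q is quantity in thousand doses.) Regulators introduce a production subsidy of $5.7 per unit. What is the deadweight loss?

Competitive equilibrium: 191 − 0.7q = 120.7 + 0.2q → q* = 78.1111, p* = 136.3222.
The subsidy lowers effective supply by 5.7: p = 115 + 0.2q.
New quantity: 191 − 0.7q = 115 + 0.2q → q' = 84.4444.
Overproduction Δq = 84.4444 − 78.1111 = 6.3333; wedge = subsidy = 5.7.
Deadweight loss = ½ × 6.3333 × 5.7 = $18.05 thousand.

$18.05 thousand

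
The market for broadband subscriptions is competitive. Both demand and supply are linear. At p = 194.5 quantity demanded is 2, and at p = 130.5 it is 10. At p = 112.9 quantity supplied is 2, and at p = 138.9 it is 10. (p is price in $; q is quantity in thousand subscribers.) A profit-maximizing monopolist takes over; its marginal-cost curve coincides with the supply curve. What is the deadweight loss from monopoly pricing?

$83.18 thousand

Demand slope = (130.5 − 194.5)/(10 − 2) = −8, so p = 210.5 − 8q.
Supply slope = (138.9 − 112.9)/(10 − 2) = 3.25, so p = 106.4 + 3.25q.
Competitive equilibrium: 210.5 − 8q = 106.4 + 3.25q → q* = 9.2533, p* = 136.4733.
Marginal revenue: MR = 210.5 − 16q. Set MR = MC: 210.5 − 16q = 106.4 + 3.25q → q_m = 5.4078.
Price p_m = 210.5 − 8·5.4078 = 167.2376; MC(q_m) = 106.4 + 3.25·5.4078 = 123.9754.
Competitive q* = 9.2533, so Δq = 3.8455; wedge = 167.2376 − 123.9754 = 43.2622.
Welfare loss = ½ × 3.8455 × 43.2622 = $83.18 thousand.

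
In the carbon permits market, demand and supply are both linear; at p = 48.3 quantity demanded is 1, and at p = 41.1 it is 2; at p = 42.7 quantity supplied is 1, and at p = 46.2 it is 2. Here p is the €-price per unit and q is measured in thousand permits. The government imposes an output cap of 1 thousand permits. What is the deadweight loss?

Demand slope = (41.1 − 48.3)/(2 − 1) = −7.2, so p = 55.5 − 7.2q.
Supply slope = (46.2 − 42.7)/(2 − 1) = 3.5, so p = 39.2 + 3.5q.
Competitive equilibrium: 55.5 − 7.2q = 39.2 + 3.5q → q* = 1.5234, p* = 44.5318.
At q = 1: demand price = 55.5 − 7.2·1 = 48.3; supply price = 39.2 + 3.5·1 = 42.7.
Δq = 1.5234 − 1 = 0.5234; wedge = 48.3 − 42.7 = 5.6.
Welfare loss = ½ × 0.5234 × 5.6 = €1.47 thousand.

€1.47 thousand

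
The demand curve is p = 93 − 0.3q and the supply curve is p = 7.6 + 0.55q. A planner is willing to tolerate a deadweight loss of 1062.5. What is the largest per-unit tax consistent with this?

42.5

Competitive equilibrium: 93 − 0.3q = 7.6 + 0.55q → q* = 100.4706, p* = 62.8588.
A tax t gives Δq = t/0.85 and wedge t, so DWL = t²/1.7.
t²/1.7 = 1062.5 → t² = 1806.25 → t = 42.5.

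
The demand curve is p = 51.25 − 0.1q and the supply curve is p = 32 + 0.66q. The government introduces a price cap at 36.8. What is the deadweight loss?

123.89

Competitive equilibrium: 51.25 − 0.1q = 32 + 0.66q → q* = 25.3289, p* = 48.7171.
At the ceiling p = 36.8, quantity supplied = (36.8 − 32)/0.66 = 7.2727.
Willingness to pay at q' = 7.2727: 51.25 − 0.1·7.2727 = 50.5227.
Δq = 25.3289 − 7.2727 = 18.0562; wedge = 50.5227 − 36.8 = 13.7227.
Welfare loss = ½ × 18.0562 × 13.7227 = 123.89.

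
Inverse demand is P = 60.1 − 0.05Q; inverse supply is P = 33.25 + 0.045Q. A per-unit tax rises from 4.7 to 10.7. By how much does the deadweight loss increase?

486.32

Competitive equilibrium: 60.1 − 0.05Q = 33.25 + 0.045Q → Q* = 282.6316, P* = 45.9684.
For a per-unit tax t: ΔQ = t/0.095, so DWL = ½·t·(t/0.095) = t²/0.19.
At t = 4.7: DWL = 116.263. At t = 10.7: DWL = 602.579.
Increase = 602.579 − 116.263 = 486.32.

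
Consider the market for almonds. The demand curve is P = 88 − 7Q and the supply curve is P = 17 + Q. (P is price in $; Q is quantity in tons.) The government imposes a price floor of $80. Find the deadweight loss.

Competitive equilibrium: 88 − 7Q = 17 + Q → Q* = 8.875, P* = 25.875.
At the floor P = 80, quantity demanded = (88 − 80)/7 = 1.1429.
Sellers' marginal cost at Q' = 1.1429: 17 + 1·1.1429 = 18.1429.
ΔQ = 8.875 − 1.1429 = 7.7321; wedge = 80 − 18.1429 = 61.8571.
DWL = ½ × 7.7321 × 61.8571 = $239.14.

$239.14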